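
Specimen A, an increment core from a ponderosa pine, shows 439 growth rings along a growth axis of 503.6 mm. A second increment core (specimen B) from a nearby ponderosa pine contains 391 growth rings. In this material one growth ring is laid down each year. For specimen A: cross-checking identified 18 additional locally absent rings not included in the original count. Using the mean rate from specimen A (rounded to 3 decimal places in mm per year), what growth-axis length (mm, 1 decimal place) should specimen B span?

Specimen A: adjusted count: 439 + 18 = 457 growth rings.
A: Mean rate = 503.6 mm / 457 years ≈ 1.102 mm/yr.
For B, 1.102 mm/year × 391 years = 430.9 mm.

430.9 mm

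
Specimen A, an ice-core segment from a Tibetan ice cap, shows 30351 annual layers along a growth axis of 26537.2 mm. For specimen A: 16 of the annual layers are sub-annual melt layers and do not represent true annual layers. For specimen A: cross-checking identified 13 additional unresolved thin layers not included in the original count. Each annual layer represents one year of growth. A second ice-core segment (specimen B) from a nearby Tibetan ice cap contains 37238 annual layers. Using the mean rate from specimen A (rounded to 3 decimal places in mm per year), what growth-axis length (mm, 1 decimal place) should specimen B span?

32546.0 mm

Specimen A: adjusted count: 30351 − 16 + 13 = 30348 annual layers.
A: 26537.2 mm over 30348 years gives 26537.2 / 30348 ≈ 0.874 mm/year.
Length of B = 0.874 × 37238 = 32546.0 mm.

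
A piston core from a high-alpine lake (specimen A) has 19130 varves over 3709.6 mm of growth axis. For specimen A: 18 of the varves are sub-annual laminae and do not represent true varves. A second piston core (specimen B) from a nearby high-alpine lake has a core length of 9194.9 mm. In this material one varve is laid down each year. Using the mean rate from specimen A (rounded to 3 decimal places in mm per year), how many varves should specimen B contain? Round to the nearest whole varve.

47396 varves

Specimen A: adjusted count: 19130 − 18 = 19112 varves.
A: Extension rate ≈ 3709.6 / 19112 = 0.194 mm/year.
For B, 9194.9 / 0.194 = 47396.39 years ≈ 47396 varves.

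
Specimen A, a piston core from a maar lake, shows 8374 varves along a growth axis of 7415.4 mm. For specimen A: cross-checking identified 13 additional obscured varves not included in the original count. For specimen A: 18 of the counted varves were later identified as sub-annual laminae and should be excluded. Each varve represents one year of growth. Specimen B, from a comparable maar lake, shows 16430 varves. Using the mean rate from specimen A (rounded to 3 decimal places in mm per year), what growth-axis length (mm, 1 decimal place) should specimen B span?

Specimen A: adjusted count: 8374 − 18 + 13 = 8369 varves.
A: Mean rate = 7415.4 mm / 8369 years ≈ 0.886 mm/year.
For B, 0.886 mm/year × 16430 years = 14557.0 mm.

14557.0 mm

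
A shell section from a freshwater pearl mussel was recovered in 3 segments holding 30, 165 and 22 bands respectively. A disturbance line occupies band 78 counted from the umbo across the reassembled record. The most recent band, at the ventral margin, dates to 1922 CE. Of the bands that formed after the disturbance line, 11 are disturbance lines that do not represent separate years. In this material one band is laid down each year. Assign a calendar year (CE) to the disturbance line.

1794 CE

Total bands = 30 + 165 + 22 = 217.
217 − 78 = 139 bands lie beyond the disturbance line toward the ventral margin.
Removing the 11 false bands leaves 139 − 11 = 128 true bands beyond the disturbance line.
1922 − 128 = 1794 CE.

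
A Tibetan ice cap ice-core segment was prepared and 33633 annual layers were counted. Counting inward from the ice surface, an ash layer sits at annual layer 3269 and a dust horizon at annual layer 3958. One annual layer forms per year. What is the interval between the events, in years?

689 years

3958 − 3269 = 689 annual layers lie between the two events.
At one annual layer per year, 689 years elapsed between them.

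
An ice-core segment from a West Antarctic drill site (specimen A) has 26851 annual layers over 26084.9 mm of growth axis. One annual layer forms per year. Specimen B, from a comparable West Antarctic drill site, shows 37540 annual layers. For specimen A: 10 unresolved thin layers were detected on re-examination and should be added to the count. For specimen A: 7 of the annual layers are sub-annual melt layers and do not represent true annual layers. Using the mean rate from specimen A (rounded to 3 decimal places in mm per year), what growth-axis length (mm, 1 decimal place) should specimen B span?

36451.3 mm

Specimen A: after corrections the count is 26851 − 7 + 10 = 26854 annual layers.
A: Mean rate = 26084.9 mm / 26854 years ≈ 0.971 mm per year.
For B, 0.971 mm/year × 37540 years = 36451.3 mm.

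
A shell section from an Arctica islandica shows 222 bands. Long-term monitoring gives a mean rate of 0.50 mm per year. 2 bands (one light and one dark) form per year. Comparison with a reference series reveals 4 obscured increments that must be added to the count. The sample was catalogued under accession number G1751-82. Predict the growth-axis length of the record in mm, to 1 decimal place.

56.5 mm

Correcting the raw count gives 222 + 4 = 226 true bands.
With 2 bands per year, 226 / 2 = 113 years.
Predicted length = 0.50 mm/year × 113 years = 56.5 mm.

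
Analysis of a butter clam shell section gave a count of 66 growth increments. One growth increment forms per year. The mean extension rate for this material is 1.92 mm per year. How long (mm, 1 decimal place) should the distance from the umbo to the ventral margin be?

The record spans 66 years at 1.92 mm per year.
Length ≈ 1.92 × 66 = 126.7 mm.

126.7 mm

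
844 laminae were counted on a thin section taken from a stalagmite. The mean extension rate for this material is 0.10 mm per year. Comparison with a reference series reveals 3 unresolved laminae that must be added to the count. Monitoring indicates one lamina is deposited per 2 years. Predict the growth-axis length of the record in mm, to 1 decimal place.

After corrections the count is 844 + 3 = 847 laminae.
847 laminae at 2 years each span 847 × 2 = 1694 years.
Length ≈ 0.10 × 1694 = 169.4 mm.

169.4 mm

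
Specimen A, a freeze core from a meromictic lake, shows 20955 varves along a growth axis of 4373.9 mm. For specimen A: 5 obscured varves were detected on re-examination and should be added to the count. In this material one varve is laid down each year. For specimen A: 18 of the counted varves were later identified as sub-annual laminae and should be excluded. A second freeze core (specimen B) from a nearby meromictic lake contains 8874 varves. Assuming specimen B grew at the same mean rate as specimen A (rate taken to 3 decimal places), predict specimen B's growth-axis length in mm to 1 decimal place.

1854.7 mm

Specimen A: true varve count = 20955 − 18 + 5 = 20942.
A: Mean rate = 4373.9 mm / 20942 years ≈ 0.209 mm per year.
For B, 0.209 mm/year × 8874 years = 1854.7 mm.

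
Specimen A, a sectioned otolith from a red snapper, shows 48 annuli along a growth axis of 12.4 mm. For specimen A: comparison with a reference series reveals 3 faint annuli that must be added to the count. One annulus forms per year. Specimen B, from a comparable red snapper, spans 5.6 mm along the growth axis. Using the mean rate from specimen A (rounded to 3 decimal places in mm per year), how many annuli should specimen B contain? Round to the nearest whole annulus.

23 annuli

Specimen A: after corrections the count is 48 + 3 = 51 annuli.
A: Mean rate = 12.4 mm / 51 years ≈ 0.243 mm/yr.
Specimen B: 5.6 mm / 0.243 mm per year = 23.05 years ≈ 23 annuli.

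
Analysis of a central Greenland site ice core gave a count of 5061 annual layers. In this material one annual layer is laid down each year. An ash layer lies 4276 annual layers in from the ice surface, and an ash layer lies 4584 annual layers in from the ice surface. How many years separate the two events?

308 years

Separation: 4584 − 4276 = 308 annual layers.
One annual layer per year makes the interval 308 years.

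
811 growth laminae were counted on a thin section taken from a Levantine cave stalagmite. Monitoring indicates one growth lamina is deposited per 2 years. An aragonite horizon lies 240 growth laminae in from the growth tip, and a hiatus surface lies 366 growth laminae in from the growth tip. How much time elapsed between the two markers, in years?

The two markers are separated by 366 − 240 = 126 growth laminae.
At 2 years per growth lamina, 126 × 2 = 252 years.

252 years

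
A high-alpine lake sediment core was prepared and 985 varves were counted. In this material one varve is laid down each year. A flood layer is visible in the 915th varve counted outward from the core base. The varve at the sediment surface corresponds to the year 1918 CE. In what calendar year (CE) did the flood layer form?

1848 CE

The flood layer sits at varve 915 from the core base, so 985 − 915 = 70 varves formed after it.
The varve at the sediment surface is 1918 CE, so the flood layer dates to 1918 − 70 = 1848 CE.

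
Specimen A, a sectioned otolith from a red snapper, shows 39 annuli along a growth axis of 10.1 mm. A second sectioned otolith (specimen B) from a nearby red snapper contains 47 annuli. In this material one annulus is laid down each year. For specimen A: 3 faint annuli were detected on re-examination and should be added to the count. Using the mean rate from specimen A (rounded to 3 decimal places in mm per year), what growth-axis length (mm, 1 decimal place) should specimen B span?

Specimen A: true annulus count = 39 + 3 = 42.
A: 10.1 mm over 42 years gives 10.1 / 42 ≈ 0.240 mm/yr.
For B, 0.240 mm/year × 47 years = 11.3 mm.

11.3 mm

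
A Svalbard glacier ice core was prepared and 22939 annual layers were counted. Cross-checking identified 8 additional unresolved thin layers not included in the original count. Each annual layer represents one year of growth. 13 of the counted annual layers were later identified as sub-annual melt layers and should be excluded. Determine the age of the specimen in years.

22934 years

After corrections the count is 22939 − 13 + 8 = 22934 annual layers.
At one annual layer per year, that is 22934 years.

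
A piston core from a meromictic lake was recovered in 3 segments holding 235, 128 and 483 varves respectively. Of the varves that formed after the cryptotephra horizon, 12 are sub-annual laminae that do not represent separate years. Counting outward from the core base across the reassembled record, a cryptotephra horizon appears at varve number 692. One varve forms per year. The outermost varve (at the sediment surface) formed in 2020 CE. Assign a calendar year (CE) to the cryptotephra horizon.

Total varves = 235 + 128 + 483 = 846.
Between varve 692 and the sediment surface there are 846 − 692 = 154 varves.
154 − 12 false = 142 true varves after the cryptotephra horizon.
Counting back 142 years from 2020 CE places the cryptotephra horizon in 2020 − 142 = 1878 CE.

1878 CE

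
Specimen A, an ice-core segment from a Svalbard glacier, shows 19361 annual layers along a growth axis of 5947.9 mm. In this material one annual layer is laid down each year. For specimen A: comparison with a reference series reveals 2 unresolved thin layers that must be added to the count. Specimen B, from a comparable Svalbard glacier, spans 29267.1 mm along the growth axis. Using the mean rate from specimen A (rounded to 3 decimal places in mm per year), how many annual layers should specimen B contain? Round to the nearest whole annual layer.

Specimen A: true annual layer count = 19361 + 2 = 19363.
A: Mean rate = 5947.9 mm / 19363 years ≈ 0.307 mm/yr.
For B, 29267.1 / 0.307 = 95332.57 years ≈ 95333 annual layers.

95333 annual layers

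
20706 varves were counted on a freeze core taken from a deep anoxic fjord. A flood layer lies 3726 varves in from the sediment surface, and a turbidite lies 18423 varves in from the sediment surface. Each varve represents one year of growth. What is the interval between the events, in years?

14697 years

The two markers are separated by 18423 − 3726 = 14697 varves.
At one varve per year, 14697 years elapsed between them.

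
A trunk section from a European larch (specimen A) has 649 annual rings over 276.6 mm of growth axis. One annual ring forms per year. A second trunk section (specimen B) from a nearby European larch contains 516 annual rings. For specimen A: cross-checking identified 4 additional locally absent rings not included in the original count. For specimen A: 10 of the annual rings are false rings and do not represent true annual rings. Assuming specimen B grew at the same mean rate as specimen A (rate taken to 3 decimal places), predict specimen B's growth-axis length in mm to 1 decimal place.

Specimen A: correcting the raw count gives 649 − 10 + 4 = 643 true annual rings.
A: Mean rate = 276.6 mm / 643 years ≈ 0.430 mm per year.
Length of B = 0.430 × 516 = 221.9 mm.

221.9 mm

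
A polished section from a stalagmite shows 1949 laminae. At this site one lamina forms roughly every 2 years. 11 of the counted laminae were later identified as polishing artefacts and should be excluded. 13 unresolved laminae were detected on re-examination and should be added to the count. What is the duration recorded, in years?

3902 years

True lamina count = 1949 − 11 + 13 = 1951.
1951 laminae at 2 years each span 1951 × 2 = 3902 years.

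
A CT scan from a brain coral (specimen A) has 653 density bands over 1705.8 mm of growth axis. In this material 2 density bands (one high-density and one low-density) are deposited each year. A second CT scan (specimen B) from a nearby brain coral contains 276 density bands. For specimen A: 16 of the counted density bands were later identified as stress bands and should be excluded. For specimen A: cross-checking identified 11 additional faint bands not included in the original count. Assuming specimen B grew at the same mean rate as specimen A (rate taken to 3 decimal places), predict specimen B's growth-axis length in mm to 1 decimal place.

Specimen A: correcting the raw count gives 653 − 16 + 11 = 648 true density bands.
Specimen A: with 2 density bands per year, 648 / 2 = 324 years.
A: Mean rate = 1705.8 mm / 324 years ≈ 5.265 mm per year.
Specimen B: dividing by 2 density bands per year: 276 / 2 = 138 years. For B, 5.265 mm/year × 138 years = 726.6 mm.

726.6 mm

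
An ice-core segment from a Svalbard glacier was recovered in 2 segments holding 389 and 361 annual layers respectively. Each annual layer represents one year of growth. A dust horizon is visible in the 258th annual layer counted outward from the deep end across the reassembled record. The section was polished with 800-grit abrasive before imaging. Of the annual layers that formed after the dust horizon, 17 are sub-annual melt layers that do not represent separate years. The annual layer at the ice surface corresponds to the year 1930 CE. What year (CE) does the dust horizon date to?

1455 CE

Total annual layers = 389 + 361 = 750.
The dust horizon sits at annual layer 258 from the deep end, so 750 − 258 = 492 annual layers formed after it.
492 − 17 false = 475 true annual layers after the dust horizon.
1930 − 475 = 1455 CE.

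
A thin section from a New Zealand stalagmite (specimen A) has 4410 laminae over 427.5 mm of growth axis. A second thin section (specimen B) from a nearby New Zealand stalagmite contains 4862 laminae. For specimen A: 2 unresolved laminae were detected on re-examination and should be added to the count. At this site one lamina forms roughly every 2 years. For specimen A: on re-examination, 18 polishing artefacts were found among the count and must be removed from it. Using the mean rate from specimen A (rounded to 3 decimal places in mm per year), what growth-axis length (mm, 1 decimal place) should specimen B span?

Specimen A: correcting the raw count gives 4410 − 18 + 2 = 4394 true laminae.
Specimen A: at 2 years per lamina, 4394 × 2 = 8788 years.
A: 427.5 mm over 8788 years gives 427.5 / 8788 ≈ 0.049 mm/year.
Specimen B: 4862 laminae at 2 years each span 4862 × 2 = 9724 years. Length of B = 0.049 × 9724 = 476.5 mm.

476.5 mm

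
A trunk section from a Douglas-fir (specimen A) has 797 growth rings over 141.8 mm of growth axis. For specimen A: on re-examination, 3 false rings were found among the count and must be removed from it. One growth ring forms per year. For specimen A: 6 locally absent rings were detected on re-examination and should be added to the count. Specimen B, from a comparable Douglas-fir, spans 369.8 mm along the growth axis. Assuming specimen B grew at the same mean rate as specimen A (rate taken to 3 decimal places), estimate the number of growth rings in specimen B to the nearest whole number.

2089 growth rings

Specimen A: adjusted count: 797 − 3 + 6 = 800 growth rings.
A: Extension rate ≈ 141.8 / 800 = 0.177 mm per year.
B spans 369.8 / 0.177 = 2089.27 years ≈ 2089 growth rings.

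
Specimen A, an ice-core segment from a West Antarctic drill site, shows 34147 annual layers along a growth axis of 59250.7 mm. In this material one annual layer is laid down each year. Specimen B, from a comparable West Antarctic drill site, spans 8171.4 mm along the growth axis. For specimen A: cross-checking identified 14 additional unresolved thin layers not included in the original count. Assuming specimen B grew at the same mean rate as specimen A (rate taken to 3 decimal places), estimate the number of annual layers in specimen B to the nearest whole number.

4712 annual layers

Specimen A: true annual layer count = 34147 + 14 = 34161.
A: 59250.7 mm over 34161 years gives 59250.7 / 34161 ≈ 1.734 mm/yr.
B spans 8171.4 / 1.734 = 4712.46 years ≈ 4712 annual layers.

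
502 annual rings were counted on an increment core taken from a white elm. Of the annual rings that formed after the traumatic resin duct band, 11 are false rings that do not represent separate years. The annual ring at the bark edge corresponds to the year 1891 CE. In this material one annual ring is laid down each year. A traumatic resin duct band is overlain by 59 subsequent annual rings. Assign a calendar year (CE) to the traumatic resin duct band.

1843 CE

59 annual rings formed after the traumatic resin duct band.
59 − 11 false = 48 true annual rings after the traumatic resin duct band.
Counting back 48 years from 1891 CE places the traumatic resin duct band in 1891 − 48 = 1843 CE.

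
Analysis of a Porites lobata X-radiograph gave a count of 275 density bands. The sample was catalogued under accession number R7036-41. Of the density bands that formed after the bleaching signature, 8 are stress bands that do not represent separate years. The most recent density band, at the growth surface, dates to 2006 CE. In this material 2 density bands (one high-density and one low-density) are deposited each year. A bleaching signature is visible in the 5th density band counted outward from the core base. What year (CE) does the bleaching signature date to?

1875 CE

The bleaching signature sits at density band 5 from the core base, so 275 − 5 = 270 density bands formed after it.
Removing the 8 false density bands leaves 270 − 8 = 262 true density bands beyond the bleaching signature.
Dividing by 2 density bands per year: 262 / 2 = 131 years.
Counting back 131 years from 2006 CE places the bleaching signature in 2006 − 131 = 1875 CE.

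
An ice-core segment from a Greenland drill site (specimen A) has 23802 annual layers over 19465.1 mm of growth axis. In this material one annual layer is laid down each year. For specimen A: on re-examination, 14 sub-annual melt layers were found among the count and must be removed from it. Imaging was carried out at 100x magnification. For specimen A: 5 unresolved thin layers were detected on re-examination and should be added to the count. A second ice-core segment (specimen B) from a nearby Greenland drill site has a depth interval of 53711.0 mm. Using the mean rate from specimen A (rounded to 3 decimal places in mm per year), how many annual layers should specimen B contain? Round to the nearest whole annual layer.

Specimen A: correcting the raw count gives 23802 − 14 + 5 = 23793 true annual layers.
A: Mean rate = 19465.1 mm / 23793 years ≈ 0.818 mm/yr.
For B, 53711.0 / 0.818 = 65661.37 years ≈ 65661 annual layers.

65661 annual layers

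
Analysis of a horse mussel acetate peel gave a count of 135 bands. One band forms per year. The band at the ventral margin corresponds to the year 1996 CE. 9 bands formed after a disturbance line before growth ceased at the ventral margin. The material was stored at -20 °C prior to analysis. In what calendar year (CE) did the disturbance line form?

1987 CE

9 bands post-date the disturbance line.
1996 − 9 = 1987 CE.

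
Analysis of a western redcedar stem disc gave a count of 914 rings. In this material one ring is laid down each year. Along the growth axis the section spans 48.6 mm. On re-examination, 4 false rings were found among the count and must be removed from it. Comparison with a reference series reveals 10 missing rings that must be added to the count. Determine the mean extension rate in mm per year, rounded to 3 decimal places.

Correcting the raw count gives 914 − 4 + 10 = 920 true rings.
48.6 mm over 920 years gives 48.6 / 920 ≈ 0.053 mm per year.

0.053 mm per year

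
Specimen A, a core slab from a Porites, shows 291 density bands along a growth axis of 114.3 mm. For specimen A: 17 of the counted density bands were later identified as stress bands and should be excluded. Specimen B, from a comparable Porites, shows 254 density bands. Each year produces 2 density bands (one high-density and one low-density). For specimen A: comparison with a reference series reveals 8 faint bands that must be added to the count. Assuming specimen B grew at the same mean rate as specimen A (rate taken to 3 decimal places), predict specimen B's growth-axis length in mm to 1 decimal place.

103.0 mm

Specimen A: true density band count = 291 − 17 + 8 = 282.
Specimen A: dividing by 2 density bands per year: 282 / 2 = 141 years.
A: Extension rate ≈ 114.3 / 141 = 0.811 mm/year.
Specimen B: dividing by 2 density bands per year: 254 / 2 = 127 years. Length of B = 0.811 × 127 = 103.0 mm.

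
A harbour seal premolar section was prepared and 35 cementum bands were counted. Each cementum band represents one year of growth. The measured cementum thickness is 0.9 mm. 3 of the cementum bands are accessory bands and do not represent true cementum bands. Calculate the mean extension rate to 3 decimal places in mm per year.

0.028 mm per year

Correcting the raw count gives 35 − 3 = 32 true cementum bands.
Mean rate = 0.9 mm / 32 years ≈ 0.028 mm per year.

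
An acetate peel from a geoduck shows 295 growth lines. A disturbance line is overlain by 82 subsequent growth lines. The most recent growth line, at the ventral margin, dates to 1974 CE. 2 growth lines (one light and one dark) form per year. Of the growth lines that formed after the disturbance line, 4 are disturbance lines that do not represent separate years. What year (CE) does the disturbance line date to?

82 growth lines post-date the disturbance line.
Removing the 4 false growth lines leaves 82 − 4 = 78 true growth lines beyond the disturbance line.
78 growth lines at 2 per year is 78 / 2 = 39 years.
Counting back 39 years from 1974 CE places the disturbance line in 1974 − 39 = 1935 CE.

1935 CE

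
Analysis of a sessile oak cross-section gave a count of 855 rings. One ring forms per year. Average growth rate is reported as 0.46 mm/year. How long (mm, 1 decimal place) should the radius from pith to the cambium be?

The record spans 855 years at 0.46 mm per year.
Predicted length = 0.46 mm/year × 855 years = 393.3 mm.

393.3 mm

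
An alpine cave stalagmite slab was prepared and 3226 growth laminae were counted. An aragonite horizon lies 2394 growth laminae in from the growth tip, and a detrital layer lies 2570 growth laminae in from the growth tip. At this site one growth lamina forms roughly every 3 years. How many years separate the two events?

Separation: 2570 − 2394 = 176 growth laminae.
At 3 years per growth lamina, 176 × 3 = 528 years.

528 years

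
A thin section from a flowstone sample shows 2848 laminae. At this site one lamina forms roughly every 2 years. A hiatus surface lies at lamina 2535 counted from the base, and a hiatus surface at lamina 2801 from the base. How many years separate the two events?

The two markers are separated by 2801 − 2535 = 266 laminae.
Multiplying by 2 years per lamina: 266 × 2 = 532 years.

532 yr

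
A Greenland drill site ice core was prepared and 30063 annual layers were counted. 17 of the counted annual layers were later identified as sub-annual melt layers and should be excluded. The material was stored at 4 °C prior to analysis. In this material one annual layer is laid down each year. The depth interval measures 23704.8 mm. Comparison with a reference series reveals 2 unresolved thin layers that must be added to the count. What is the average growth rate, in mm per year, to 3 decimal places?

Correcting the raw count gives 30063 − 17 + 2 = 30048 true annual layers.
23704.8 mm over 30048 years gives 23704.8 / 30048 ≈ 0.789 mm per year.

0.789 mm per year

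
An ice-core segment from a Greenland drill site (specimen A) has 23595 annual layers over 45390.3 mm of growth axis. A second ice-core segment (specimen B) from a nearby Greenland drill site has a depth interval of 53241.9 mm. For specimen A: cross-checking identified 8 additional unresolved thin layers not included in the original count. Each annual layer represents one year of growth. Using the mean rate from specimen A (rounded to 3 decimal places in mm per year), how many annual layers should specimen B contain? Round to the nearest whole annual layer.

27687 annual layers

Specimen A: after corrections the count is 23595 + 8 = 23603 annual layers.
A: Mean rate = 45390.3 mm / 23603 years ≈ 1.923 mm per year.
B spans 53241.9 / 1.923 = 27686.90 years ≈ 27687 annual layers.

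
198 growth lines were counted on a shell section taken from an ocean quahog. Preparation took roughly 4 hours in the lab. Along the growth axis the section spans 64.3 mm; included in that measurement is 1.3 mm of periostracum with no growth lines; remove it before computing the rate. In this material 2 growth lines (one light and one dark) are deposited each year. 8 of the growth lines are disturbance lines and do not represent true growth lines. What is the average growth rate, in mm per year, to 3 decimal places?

After corrections the count is 198 − 8 = 190 growth lines.
190 growth lines at 2 per year is 190 / 2 = 95 years.
Net length = 64.3 − 1.3 = 63.0 mm.
Extension rate ≈ 63.0 / 95 = 0.663 mm per year.

0.663 mm per year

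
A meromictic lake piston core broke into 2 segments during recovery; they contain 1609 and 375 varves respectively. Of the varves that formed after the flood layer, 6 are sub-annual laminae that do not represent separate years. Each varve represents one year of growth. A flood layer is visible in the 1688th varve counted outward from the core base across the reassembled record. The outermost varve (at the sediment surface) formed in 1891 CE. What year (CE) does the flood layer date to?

1601 CE

Total varves = 1609 + 375 = 1984.
1984 − 1688 = 296 varves lie beyond the flood layer toward the sediment surface.
296 − 6 false = 290 true varves after the flood layer.
Counting back 290 years from 1891 CE places the flood layer in 1891 − 290 = 1601 CE.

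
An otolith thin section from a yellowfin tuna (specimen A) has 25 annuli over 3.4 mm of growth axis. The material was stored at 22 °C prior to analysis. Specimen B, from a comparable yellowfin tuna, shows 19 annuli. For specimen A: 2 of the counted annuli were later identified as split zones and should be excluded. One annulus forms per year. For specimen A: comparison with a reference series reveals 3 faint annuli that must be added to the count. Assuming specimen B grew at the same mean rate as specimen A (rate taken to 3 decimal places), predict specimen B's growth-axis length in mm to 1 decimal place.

2.5 mm

Specimen A: after corrections the count is 25 − 2 + 3 = 26 annuli.
A: Extension rate ≈ 3.4 / 26 = 0.131 mm/yr.
B's length ≈ 0.131 × 19 = 2.5 mm.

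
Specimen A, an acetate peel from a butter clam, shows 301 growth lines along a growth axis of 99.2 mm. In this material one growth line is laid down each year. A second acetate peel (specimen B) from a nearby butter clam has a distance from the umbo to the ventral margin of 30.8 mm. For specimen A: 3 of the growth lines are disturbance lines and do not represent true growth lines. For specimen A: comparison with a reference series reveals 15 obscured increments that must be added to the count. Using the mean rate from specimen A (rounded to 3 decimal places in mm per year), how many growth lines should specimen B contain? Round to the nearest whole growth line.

97 growth lines

Specimen A: true growth line count = 301 − 3 + 15 = 313.
A: Extension rate ≈ 99.2 / 313 = 0.317 mm/year.
B spans 30.8 / 0.317 = 97.16 years ≈ 97 growth lines.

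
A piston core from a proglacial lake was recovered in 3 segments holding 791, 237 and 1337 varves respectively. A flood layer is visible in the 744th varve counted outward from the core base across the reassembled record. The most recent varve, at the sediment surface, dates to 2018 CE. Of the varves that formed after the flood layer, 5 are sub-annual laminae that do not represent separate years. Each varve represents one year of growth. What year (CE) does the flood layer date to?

402 CE

Total varves = 791 + 237 + 1337 = 2365.
2365 − 744 = 1621 varves lie beyond the flood layer toward the sediment surface.
Excluding 5 false varves: 1621 − 5 = 1616.
The varve at the sediment surface is 2018 CE, so the flood layer dates to 2018 − 1616 = 402 CE.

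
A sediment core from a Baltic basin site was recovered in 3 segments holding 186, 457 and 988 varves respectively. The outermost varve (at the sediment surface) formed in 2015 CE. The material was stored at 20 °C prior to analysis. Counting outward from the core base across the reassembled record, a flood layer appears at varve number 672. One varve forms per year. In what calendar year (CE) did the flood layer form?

1056 CE

Total varves = 186 + 457 + 988 = 1631.
Between varve 672 and the sediment surface there are 1631 − 672 = 959 varves.
The varve at the sediment surface is 2015 CE, so the flood layer dates to 2015 − 959 = 1056 CE.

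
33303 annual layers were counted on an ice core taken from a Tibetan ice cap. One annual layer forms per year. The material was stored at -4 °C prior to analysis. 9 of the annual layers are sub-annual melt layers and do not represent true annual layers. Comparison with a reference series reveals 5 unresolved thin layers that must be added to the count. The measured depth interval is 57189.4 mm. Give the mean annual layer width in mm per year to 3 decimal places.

True annual layer count = 33303 − 9 + 5 = 33299.
Extension rate ≈ 57189.4 / 33299 = 1.717 mm per year.

1.717 mm per year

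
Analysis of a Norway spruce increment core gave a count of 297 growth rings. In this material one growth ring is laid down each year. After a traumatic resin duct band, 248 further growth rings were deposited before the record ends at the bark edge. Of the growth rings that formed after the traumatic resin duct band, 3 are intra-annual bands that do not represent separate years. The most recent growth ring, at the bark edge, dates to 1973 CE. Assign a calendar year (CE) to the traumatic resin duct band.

248 growth rings formed after the traumatic resin duct band.
Removing the 3 false growth rings leaves 248 − 3 = 245 true growth rings beyond the traumatic resin duct band.
Counting back 245 years from 1973 CE places the traumatic resin duct band in 1973 − 245 = 1728 CE.

1728 CE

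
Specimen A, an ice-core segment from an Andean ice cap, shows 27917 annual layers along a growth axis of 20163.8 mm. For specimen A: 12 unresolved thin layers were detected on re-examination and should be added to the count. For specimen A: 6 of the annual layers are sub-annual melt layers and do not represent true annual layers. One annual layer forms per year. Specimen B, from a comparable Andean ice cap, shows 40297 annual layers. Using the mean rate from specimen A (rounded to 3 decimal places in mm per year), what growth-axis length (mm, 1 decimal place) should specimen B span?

29094.4 mm

Specimen A: true annual layer count = 27917 − 6 + 12 = 27923.
A: Mean rate = 20163.8 mm / 27923 years ≈ 0.722 mm per year.
B's length ≈ 0.722 × 40297 = 29094.4 mm.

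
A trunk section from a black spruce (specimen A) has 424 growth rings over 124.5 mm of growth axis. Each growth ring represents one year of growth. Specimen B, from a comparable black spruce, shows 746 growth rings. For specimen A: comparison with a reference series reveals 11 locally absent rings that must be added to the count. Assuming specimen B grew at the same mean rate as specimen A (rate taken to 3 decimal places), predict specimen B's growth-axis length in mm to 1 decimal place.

Specimen A: after corrections the count is 424 + 11 = 435 growth rings.
A: Mean rate = 124.5 mm / 435 years ≈ 0.286 mm/year.
B's length ≈ 0.286 × 746 = 213.4 mm.

213.4 mm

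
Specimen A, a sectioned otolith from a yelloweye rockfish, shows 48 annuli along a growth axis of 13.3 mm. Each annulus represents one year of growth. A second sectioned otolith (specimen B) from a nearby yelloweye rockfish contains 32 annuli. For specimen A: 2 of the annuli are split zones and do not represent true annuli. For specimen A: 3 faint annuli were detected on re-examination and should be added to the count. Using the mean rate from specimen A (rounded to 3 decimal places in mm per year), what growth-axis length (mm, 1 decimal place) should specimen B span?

Specimen A: after corrections the count is 48 − 2 + 3 = 49 annuli.
A: Extension rate ≈ 13.3 / 49 = 0.271 mm per year.
Length of B = 0.271 × 32 = 8.7 mm.

8.7 mm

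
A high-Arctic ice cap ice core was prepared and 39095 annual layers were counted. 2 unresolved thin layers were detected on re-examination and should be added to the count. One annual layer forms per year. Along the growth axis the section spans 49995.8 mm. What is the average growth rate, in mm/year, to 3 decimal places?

1.279 mm/year

Adjusted count: 39095 + 2 = 39097 annual layers.
Extension rate ≈ 49995.8 / 39097 = 1.279 mm/year.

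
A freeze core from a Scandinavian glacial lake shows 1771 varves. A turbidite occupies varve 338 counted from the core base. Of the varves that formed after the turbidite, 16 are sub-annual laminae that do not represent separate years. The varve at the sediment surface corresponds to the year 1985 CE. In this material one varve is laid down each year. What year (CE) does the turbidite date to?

1771 − 338 = 1433 varves lie beyond the turbidite toward the sediment surface.
1433 − 16 false = 1417 true varves after the turbidite.
1985 − 1417 = 568 CE.

568 CE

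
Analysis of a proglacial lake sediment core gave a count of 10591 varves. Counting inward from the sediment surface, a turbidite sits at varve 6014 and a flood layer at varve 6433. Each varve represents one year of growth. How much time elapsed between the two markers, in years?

6433 − 6014 = 419 varves lie between the two events.
One varve per year makes the interval 419 years.

419 years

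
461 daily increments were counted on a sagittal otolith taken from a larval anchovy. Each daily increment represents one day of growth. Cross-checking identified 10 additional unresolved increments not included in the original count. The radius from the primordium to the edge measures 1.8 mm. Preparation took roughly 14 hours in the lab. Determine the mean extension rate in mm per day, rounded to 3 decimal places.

0.004 mm per day

After corrections the count is 461 + 10 = 471 daily increments.
Mean rate = 1.8 mm / 471 days ≈ 0.004 mm per day.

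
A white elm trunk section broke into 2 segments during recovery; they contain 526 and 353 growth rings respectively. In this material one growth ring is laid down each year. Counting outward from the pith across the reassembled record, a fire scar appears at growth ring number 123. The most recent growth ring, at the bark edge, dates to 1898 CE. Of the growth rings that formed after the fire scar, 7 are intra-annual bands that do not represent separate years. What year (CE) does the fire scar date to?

1149 CE

Total growth rings = 526 + 353 = 879.
The fire scar sits at growth ring 123 from the pith, so 879 − 123 = 756 growth rings formed after it.
Removing the 7 false growth rings leaves 756 − 7 = 749 true growth rings beyond the fire scar.
1898 − 749 = 1149 CE.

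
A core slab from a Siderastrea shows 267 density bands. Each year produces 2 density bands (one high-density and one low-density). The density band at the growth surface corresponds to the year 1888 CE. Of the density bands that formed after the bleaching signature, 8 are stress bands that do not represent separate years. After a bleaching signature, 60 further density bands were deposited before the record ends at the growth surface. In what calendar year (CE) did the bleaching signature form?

60 density bands formed after the bleaching signature.
Excluding 8 false density bands: 60 − 8 = 52.
With 2 density bands per year, 52 / 2 = 26 years.
The density band at the growth surface is 1888 CE, so the bleaching signature dates to 1888 − 26 = 1862 CE.

1862 CE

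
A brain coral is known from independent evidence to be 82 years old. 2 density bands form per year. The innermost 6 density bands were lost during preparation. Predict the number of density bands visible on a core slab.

158 density bands

82 years at 2 density bands per year gives 82 × 2 = 164 density bands.
Less the 6 uncaptured density bands: 164 − 6 = 158.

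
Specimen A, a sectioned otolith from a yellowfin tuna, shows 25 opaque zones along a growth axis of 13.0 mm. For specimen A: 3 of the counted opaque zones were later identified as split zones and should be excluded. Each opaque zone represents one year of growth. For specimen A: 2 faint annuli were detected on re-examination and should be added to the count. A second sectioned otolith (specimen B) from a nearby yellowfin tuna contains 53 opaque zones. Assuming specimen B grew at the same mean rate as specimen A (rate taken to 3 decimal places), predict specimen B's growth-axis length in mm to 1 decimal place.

28.7 mm

Specimen A: correcting the raw count gives 25 − 3 + 2 = 24 true opaque zones.
A: Mean rate = 13.0 mm / 24 years ≈ 0.542 mm/yr.
B's length ≈ 0.542 × 53 = 28.7 mm.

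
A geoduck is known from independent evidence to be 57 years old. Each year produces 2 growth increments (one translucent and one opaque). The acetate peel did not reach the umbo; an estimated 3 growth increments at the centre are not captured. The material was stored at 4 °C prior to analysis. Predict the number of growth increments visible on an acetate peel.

Expected growth increments: 57 × 2 = 114.
Less the 3 uncaptured growth increments: 114 − 3 = 111.

111 growth increments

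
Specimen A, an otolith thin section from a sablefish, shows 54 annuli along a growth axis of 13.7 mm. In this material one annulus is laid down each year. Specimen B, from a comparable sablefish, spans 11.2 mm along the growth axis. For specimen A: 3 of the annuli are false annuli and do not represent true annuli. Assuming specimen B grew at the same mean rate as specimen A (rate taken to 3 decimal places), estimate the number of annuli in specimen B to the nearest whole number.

42 annuli

Specimen A: correcting the raw count gives 54 − 3 = 51 true annuli.
A: Mean rate = 13.7 mm / 51 years ≈ 0.269 mm per year.
For B, 11.2 / 0.269 = 41.64 years ≈ 42 annuli.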